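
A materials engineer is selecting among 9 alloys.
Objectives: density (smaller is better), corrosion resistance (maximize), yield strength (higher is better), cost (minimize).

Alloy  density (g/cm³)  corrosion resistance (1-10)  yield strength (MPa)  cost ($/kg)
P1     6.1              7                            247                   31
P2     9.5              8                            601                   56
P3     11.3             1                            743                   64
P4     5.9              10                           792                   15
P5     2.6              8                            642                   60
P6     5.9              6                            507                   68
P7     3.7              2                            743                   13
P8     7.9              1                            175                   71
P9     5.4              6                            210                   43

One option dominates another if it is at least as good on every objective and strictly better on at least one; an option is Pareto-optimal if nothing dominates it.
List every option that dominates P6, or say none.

P4: density 5.9≤5.9, corrosion resistance 10≥6, yield strength 792≥507, cost 15≤68 — dominates P6.
P5: density 2.6≤5.9, corrosion resistance 8≥6, yield strength 642≥507, cost 60≤68 — dominates P6.
Others (P1, P2, P3, P7, P8, P9) are each worse than P6 on at least one objective.

P4, P5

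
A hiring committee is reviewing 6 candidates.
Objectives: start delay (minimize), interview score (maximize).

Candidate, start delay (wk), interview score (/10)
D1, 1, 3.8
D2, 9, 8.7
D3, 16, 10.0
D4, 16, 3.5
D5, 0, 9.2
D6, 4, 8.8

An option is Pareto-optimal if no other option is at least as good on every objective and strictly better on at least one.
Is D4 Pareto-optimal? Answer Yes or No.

D1 vs D4: start delay 1≤16, interview score 3.8≥3.5 — D1 is at least as good on every objective and strictly better on at least one, so D1 dominates D4.

No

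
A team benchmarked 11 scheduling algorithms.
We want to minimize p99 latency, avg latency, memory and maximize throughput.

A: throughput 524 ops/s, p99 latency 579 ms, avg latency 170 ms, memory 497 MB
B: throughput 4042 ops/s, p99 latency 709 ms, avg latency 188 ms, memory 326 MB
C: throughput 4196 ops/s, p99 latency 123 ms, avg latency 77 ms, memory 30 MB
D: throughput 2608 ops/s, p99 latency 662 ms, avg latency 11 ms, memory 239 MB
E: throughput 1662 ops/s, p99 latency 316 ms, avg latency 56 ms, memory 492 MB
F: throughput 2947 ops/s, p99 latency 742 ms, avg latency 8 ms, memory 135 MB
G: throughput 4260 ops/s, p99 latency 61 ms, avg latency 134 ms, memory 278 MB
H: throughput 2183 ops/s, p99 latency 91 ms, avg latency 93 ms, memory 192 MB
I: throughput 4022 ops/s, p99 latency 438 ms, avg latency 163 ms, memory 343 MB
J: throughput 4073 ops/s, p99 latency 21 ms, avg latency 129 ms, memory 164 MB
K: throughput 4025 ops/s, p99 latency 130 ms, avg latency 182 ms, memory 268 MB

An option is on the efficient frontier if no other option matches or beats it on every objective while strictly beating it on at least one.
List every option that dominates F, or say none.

none

A: worse on throughput (524 vs 2947).
B: worse on avg latency (188 vs 8).
C: worse on avg latency (77 vs 8).
D: worse on throughput (2608 vs 2947).
E: worse on throughput (1662 vs 2947).
G: worse on avg latency (134 vs 8).
H: worse on throughput (2183 vs 2947).
I: worse on avg latency (163 vs 8).
J: worse on avg latency (129 vs 8).
K: worse on avg latency (182 vs 8).
No option dominates F.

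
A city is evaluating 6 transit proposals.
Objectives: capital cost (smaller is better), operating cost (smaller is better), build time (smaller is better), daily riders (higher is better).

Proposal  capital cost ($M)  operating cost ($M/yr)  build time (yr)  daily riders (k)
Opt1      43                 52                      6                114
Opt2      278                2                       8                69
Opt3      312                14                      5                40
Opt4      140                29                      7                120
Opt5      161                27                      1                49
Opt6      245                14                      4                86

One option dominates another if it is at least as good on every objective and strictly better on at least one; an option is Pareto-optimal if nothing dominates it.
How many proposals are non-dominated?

Opt1: not dominated (best capital cost).
Opt2: not dominated (best operating cost).
Opt3: dominated by Opt6 (capital cost 245≤312, operating cost 14≤14, build time 4≤5, daily riders 86≥40).
Opt4: not dominated (best daily riders).
Opt5: not dominated (best build time).
Opt6: not dominated.
Pareto-optimal: Opt1, Opt2, Opt4, Opt5, Opt6 → 5.

5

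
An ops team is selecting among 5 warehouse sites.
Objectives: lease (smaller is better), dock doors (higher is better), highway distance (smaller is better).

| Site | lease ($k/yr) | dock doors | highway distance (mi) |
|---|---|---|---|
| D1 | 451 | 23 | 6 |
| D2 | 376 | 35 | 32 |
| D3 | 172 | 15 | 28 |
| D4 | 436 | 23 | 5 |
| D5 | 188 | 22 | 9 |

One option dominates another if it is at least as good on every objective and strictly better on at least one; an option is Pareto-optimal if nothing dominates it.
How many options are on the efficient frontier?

4

D1: dominated by D4 (lease 436≤451, dock doors 23≥23, highway distance 5≤6).
D2: not dominated (best dock doors).
D3: not dominated (best lease).
D4: not dominated (best highway distance).
D5: not dominated.
Pareto-optimal: D2, D3, D4, D5 → 4.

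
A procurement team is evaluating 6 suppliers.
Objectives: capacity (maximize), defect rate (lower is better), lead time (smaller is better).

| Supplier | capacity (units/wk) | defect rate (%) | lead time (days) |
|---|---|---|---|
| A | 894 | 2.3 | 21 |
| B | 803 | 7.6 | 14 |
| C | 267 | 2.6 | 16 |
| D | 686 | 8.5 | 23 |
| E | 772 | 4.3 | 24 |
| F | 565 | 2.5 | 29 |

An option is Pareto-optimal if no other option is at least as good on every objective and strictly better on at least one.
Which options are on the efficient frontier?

A, B, C

A: not dominated (best capacity).
B: not dominated (best lead time).
C: not dominated.
D: dominated by A (capacity 894≥686, defect rate 2.3≤8.5, lead time 21≤23).
E: dominated by A (capacity 894≥772, defect rate 2.3≤4.3, lead time 21≤24).
F: dominated by A (capacity 894≥565, defect rate 2.3≤2.5, lead time 21≤29).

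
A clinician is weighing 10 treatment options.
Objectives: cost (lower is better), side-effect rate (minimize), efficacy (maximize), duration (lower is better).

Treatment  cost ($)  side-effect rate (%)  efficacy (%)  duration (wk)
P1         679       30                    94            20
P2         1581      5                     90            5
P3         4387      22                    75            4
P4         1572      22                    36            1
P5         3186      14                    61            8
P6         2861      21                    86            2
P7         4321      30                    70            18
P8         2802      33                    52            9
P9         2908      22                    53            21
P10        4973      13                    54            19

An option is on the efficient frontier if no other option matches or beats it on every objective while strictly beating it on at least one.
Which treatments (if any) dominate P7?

P2, P6

P2: cost 1581≤4321, side-effect rate 5≤30, efficacy 90≥70, duration 5≤18 — dominates P7.
P6: cost 2861≤4321, side-effect rate 21≤30, efficacy 86≥70, duration 2≤18 — dominates P7.
Others (P1, P3, P4, P5, P8, P9, P10) are each worse than P7 on at least one objective.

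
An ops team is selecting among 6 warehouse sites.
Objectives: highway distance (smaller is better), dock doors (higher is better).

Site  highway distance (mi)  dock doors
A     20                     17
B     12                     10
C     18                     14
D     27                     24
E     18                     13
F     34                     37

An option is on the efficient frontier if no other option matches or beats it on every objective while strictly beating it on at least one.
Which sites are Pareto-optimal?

A, B, C, D, F

A: not dominated.
B: not dominated (best highway distance).
C: not dominated.
D: not dominated.
E: dominated by C (highway distance 18≤18, dock doors 14≥13).
F: not dominated (best dock doors).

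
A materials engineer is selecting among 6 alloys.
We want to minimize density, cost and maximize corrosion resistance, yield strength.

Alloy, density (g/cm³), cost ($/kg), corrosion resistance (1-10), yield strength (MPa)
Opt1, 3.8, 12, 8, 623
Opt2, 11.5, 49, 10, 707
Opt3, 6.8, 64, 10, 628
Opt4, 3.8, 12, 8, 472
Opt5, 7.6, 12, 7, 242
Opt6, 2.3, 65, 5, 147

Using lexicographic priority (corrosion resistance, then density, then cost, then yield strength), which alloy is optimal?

Opt3

First maximize corrosion resistance: best is 10, kept {Opt2, Opt3}.
Then minimize density: best is 6.8, kept {Opt3}.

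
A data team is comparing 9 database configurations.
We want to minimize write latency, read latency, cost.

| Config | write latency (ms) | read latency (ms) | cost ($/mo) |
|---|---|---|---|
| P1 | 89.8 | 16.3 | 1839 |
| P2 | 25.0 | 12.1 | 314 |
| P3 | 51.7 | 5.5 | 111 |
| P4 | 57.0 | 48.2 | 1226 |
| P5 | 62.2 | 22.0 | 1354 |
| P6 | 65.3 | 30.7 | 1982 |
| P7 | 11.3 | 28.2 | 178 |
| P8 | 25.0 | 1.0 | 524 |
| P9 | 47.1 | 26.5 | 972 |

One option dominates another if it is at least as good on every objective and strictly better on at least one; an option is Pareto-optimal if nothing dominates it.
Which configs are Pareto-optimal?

P2, P3, P7, P8

P1: dominated by P2 (write latency 25.0≤89.8, read latency 12.1≤16.3, cost 314≤1839).
P2: not dominated.
P3: not dominated (best cost).
P4: dominated by P2 (write latency 25.0≤57.0, read latency 12.1≤48.2, cost 314≤1226).
P5: dominated by P2 (write latency 25.0≤62.2, read latency 12.1≤22.0, cost 314≤1354).
P6: dominated by P2 (write latency 25.0≤65.3, read latency 12.1≤30.7, cost 314≤1982).
P7: not dominated (best write latency).
P8: not dominated (best read latency).
P9: dominated by P2 (write latency 25.0≤47.1, read latency 12.1≤26.5, cost 314≤972).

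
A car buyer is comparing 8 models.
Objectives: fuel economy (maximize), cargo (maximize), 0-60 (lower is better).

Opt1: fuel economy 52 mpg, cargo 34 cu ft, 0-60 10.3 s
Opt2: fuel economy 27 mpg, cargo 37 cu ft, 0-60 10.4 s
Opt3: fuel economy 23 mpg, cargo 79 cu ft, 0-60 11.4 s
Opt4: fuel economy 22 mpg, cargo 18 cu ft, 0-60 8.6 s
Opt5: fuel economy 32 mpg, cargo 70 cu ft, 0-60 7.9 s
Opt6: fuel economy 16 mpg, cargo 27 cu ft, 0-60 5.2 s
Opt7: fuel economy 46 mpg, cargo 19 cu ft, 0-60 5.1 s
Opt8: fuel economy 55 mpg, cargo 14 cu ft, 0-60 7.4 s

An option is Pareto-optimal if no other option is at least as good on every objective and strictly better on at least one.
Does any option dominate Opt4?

Yes

Opt5 vs Opt4: fuel economy 32≥22, cargo 70≥18, 0-60 7.9≤8.6 — Opt5 is at least as good on every objective and strictly better on at least one, so Opt5 dominates Opt4.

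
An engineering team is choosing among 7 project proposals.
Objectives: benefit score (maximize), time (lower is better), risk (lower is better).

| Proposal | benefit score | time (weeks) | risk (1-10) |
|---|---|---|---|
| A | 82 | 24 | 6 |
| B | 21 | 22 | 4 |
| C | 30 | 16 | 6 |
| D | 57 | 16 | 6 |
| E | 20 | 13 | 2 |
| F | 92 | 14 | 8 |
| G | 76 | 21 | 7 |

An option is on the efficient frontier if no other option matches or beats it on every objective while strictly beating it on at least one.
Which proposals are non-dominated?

A: not dominated.
B: not dominated.
C: dominated by D (benefit score 57≥30, time 16≤16, risk 6≤6).
D: not dominated.
E: not dominated (best time).
F: not dominated (best benefit score).
G: not dominated.

A, B, D, E, F, G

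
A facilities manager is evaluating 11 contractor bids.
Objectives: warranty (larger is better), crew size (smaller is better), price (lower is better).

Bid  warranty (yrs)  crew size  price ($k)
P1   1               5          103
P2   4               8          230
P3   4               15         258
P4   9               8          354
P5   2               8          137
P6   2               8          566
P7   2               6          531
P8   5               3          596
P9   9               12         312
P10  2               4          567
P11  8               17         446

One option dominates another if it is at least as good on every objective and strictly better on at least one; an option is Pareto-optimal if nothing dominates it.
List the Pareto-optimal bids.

P1: not dominated (best price).
P2: not dominated.
P3: dominated by P2 (warranty 4≥4, crew size 8≤15, price 230≤258).
P4: not dominated.
P5: not dominated.
P6: dominated by P2 (warranty 4≥2, crew size 8≤8, price 230≤566).
P7: not dominated.
P8: not dominated (best crew size).
P9: not dominated.
P10: not dominated.
P11: dominated by P4 (warranty 9≥8, crew size 8≤17, price 354≤446).

P1, P2, P4, P5, P7, P8, P9, P10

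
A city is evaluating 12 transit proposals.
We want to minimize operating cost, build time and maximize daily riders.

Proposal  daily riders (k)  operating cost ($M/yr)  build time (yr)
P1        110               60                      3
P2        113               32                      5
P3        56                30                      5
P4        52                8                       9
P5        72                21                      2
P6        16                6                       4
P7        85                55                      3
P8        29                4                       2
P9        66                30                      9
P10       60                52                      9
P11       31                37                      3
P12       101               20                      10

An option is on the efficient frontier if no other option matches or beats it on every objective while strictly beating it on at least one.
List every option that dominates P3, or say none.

P5: daily riders 72≥56, operating cost 21≤30, build time 2≤5 — dominates P3.
Others (P1, P2, P4, P6, P7, P8, P9, P10, P11, P12) are each worse than P3 on at least one objective.

P5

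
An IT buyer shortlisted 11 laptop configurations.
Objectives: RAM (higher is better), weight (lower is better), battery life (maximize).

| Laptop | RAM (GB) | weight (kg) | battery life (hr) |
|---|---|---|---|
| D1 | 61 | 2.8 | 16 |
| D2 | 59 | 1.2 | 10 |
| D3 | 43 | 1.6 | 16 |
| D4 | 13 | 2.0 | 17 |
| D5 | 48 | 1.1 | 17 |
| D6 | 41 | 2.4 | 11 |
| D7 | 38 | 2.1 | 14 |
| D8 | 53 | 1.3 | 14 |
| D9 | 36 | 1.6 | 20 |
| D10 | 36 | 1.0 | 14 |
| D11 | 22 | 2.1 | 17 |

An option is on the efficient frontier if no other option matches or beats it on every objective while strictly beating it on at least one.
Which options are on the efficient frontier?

D1: not dominated (best RAM).
D2: not dominated.
D3: dominated by D5 (RAM 48≥43, weight 1.1≤1.6, battery life 17≥16).
D4: dominated by D5 (RAM 48≥13, weight 1.1≤2.0, battery life 17≥17).
D5: not dominated.
D6: dominated by D3 (RAM 43≥41, weight 1.6≤2.4, battery life 16≥11).
D7: dominated by D3 (RAM 43≥38, weight 1.6≤2.1, battery life 16≥14).
D8: not dominated.
D9: not dominated (best battery life).
D10: not dominated (best weight).
D11: dominated by D5 (RAM 48≥22, weight 1.1≤2.1, battery life 17≥17).

D1, D2, D5, D8, D9, D10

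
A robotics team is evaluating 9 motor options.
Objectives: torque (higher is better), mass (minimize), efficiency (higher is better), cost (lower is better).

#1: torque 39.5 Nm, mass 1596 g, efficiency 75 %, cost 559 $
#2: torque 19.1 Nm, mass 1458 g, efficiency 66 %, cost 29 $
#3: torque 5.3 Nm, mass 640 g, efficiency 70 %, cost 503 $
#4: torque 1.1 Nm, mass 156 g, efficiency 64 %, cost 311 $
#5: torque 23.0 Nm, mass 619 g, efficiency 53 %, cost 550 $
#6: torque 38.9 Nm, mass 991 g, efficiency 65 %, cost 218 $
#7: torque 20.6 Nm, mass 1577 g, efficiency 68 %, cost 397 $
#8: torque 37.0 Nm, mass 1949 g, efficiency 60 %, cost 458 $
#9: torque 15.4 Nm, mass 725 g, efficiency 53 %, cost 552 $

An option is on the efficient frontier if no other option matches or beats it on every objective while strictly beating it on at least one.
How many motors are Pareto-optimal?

#1: not dominated (best torque).
#2: not dominated (best cost).
#3: not dominated.
#4: not dominated (best mass).
#5: not dominated.
#6: not dominated.
#7: not dominated.
#8: dominated by #6 (torque 38.9≥37.0, mass 991≤1949, efficiency 65≥60, cost 218≤458).
#9: dominated by #5 (torque 23.0≥15.4, mass 619≤725, efficiency 53≥53, cost 550≤552).
Pareto-optimal: #1, #2, #3, #4, #5, #6, #7 → 7.

7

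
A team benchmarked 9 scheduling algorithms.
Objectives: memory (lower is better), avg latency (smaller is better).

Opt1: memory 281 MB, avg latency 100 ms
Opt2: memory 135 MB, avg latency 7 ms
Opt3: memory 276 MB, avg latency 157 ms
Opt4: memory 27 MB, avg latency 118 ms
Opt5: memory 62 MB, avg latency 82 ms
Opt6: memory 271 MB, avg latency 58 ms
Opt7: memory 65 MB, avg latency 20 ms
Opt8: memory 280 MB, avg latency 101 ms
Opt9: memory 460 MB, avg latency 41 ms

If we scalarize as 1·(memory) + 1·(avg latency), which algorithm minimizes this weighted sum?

Opt7

Opt1: 1·281 + 1·100 = 381
Opt2: 1·135 + 1·7 = 142
Opt3: 1·276 + 1·157 = 433
Opt4: 1·27 + 1·118 = 145
Opt5: 1·62 + 1·82 = 144
Opt6: 1·271 + 1·58 = 329
Opt7: 1·65 + 1·20 = 85
Opt8: 1·280 + 1·101 = 381
Opt9: 1·460 + 1·41 = 501
Lowest: Opt7 at 85.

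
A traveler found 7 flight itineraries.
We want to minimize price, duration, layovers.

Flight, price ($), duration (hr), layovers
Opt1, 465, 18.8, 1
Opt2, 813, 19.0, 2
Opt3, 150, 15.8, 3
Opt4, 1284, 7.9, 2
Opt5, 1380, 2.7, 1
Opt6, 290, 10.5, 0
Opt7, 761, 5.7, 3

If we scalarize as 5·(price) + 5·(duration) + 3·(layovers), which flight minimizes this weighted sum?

Opt3

Opt1: 5·465 + 5·18.8 + 3·1 = 2422.0
Opt2: 5·813 + 5·19.0 + 3·2 = 4166.0
Opt3: 5·150 + 5·15.8 + 3·3 = 838.0
Opt4: 5·1284 + 5·7.9 + 3·2 = 6465.5
Opt5: 5·1380 + 5·2.7 + 3·1 = 6916.5
Opt6: 5·290 + 5·10.5 + 3·0 = 1502.5
Opt7: 5·761 + 5·5.7 + 3·3 = 3842.5
Lowest: Opt3 at 838.0.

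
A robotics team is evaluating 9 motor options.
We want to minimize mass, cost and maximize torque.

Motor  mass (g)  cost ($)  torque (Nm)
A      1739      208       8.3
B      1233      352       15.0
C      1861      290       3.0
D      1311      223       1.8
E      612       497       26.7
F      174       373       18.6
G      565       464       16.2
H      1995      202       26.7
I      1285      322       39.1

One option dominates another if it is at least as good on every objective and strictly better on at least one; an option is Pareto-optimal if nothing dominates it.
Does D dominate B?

No

D vs B: D is worse on mass (1311 vs 1233), so it does not dominate B.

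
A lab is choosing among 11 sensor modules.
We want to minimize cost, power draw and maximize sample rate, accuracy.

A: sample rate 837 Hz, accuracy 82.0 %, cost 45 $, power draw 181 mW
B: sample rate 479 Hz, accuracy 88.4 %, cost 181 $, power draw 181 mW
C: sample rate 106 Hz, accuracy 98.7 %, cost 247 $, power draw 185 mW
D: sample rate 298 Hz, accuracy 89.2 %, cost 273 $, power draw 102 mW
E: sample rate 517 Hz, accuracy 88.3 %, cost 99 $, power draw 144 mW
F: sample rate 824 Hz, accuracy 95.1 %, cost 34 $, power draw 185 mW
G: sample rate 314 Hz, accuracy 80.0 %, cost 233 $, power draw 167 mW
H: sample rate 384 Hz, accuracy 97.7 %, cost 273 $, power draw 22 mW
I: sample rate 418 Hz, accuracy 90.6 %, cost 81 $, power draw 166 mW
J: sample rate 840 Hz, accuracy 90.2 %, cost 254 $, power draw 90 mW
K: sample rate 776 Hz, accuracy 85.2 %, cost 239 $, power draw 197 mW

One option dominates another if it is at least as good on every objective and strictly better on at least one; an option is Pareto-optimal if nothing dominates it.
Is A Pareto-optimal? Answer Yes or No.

B: worse on sample rate (479 vs 837).
C: worse on sample rate (106 vs 837).
D: worse on sample rate (298 vs 837).
E: worse on sample rate (517 vs 837).
F: worse on sample rate (824 vs 837).
G: worse on sample rate (314 vs 837).
H: worse on sample rate (384 vs 837).
I: worse on sample rate (418 vs 837).
J: worse on cost (254 vs 45).
K: worse on sample rate (776 vs 837).
No option is at least as good as A on every objective and strictly better on one.

Yes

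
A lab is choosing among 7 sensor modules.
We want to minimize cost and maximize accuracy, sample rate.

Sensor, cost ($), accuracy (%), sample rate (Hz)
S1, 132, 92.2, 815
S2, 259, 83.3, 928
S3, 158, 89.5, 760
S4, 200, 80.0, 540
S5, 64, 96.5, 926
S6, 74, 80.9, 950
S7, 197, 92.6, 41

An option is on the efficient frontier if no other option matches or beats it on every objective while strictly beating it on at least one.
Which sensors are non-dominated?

S2, S5, S6

S1: dominated by S5 (cost 64≤132, accuracy 96.5≥92.2, sample rate 926≥815).
S2: not dominated.
S3: dominated by S1 (cost 132≤158, accuracy 92.2≥89.5, sample rate 815≥760).
S4: dominated by S1 (cost 132≤200, accuracy 92.2≥80.0, sample rate 815≥540).
S5: not dominated (best cost).
S6: not dominated (best sample rate).
S7: dominated by S5 (cost 64≤197, accuracy 96.5≥92.6, sample rate 926≥41).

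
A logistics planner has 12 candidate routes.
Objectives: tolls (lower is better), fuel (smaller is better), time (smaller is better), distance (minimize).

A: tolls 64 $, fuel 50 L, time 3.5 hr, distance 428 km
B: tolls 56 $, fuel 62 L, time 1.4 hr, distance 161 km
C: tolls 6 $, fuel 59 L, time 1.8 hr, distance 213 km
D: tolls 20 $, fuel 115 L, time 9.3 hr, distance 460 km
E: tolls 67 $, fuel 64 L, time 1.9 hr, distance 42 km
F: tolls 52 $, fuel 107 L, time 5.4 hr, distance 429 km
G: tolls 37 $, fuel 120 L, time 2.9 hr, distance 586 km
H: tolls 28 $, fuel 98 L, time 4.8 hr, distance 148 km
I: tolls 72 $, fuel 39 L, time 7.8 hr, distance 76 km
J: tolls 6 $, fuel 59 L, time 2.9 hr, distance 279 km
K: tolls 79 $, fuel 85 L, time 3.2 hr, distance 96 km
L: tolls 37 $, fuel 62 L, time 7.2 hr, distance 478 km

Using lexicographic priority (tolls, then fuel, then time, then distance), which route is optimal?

First minimize tolls: best is 6, kept {C, J}.
Then minimize fuel: best is 59, kept {C, J}.
Then minimize time: best is 1.8, kept {C}.

C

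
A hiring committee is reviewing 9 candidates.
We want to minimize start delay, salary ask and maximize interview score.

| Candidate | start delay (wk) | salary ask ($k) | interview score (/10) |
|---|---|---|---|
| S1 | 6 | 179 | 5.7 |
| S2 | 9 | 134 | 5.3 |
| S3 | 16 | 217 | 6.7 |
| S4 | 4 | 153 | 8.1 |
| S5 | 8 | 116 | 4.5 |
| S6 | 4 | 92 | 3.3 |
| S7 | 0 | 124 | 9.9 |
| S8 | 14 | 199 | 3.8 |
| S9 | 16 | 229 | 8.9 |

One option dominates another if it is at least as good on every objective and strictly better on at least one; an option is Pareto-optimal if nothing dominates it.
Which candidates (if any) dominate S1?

S4, S7

S4: start delay 4≤6, salary ask 153≤179, interview score 8.1≥5.7 — dominates S1.
S7: start delay 0≤6, salary ask 124≤179, interview score 9.9≥5.7 — dominates S1.
Others (S2, S3, S5, S6, S8, S9) are each worse than S1 on at least one objective.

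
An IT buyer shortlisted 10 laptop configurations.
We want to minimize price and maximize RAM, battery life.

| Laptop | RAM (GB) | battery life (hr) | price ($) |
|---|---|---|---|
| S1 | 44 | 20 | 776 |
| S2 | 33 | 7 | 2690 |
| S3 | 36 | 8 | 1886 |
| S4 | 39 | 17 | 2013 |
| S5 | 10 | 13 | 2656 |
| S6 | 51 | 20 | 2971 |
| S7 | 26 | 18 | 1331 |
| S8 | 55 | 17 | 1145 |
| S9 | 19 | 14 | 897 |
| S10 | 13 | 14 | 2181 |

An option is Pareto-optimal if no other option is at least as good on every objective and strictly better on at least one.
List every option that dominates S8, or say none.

none

S1: worse on RAM (44 vs 55).
S2: worse on RAM (33 vs 55).
S3: worse on RAM (36 vs 55).
S4: worse on RAM (39 vs 55).
S5: worse on RAM (10 vs 55).
S6: worse on RAM (51 vs 55).
S7: worse on RAM (26 vs 55).
S9: worse on RAM (19 vs 55).
S10: worse on RAM (13 vs 55).
No option dominates S8.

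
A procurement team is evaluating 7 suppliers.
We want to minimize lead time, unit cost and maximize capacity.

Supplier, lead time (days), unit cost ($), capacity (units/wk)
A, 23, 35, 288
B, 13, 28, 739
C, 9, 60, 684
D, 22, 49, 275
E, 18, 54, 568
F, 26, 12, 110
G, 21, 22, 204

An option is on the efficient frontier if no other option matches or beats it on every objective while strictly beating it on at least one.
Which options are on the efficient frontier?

B, C, F, G

A: dominated by B (lead time 13≤23, unit cost 28≤35, capacity 739≥288).
B: not dominated (best capacity).
C: not dominated (best lead time).
D: dominated by B (lead time 13≤22, unit cost 28≤49, capacity 739≥275).
E: dominated by B (lead time 13≤18, unit cost 28≤54, capacity 739≥568).
F: not dominated (best unit cost).
G: not dominated.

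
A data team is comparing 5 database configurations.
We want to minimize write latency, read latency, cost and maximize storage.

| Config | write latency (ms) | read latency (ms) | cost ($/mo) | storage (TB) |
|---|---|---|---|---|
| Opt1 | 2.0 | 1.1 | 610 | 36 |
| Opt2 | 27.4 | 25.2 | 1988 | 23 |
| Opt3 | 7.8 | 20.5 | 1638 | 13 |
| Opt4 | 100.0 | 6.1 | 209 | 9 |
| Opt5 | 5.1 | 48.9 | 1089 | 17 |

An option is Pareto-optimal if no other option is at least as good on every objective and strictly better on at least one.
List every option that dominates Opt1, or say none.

none

Opt2: worse on write latency (27.4 vs 2.0).
Opt3: worse on write latency (7.8 vs 2.0).
Opt4: worse on write latency (100.0 vs 2.0).
Opt5: worse on write latency (5.1 vs 2.0).
No option dominates Opt1.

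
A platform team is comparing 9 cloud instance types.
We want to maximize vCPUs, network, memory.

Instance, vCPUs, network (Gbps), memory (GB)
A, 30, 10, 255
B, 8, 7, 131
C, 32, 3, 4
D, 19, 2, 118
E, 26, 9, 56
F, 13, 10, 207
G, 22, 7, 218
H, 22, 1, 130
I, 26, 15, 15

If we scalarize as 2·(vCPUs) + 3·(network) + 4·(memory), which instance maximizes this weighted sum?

A: 2·30 + 3·10 + 4·255 = 1110
B: 2·8 + 3·7 + 4·131 = 561
C: 2·32 + 3·3 + 4·4 = 89
D: 2·19 + 3·2 + 4·118 = 516
E: 2·26 + 3·9 + 4·56 = 303
F: 2·13 + 3·10 + 4·207 = 884
G: 2·22 + 3·7 + 4·218 = 937
H: 2·22 + 3·1 + 4·130 = 567
I: 2·26 + 3·15 + 4·15 = 157
Highest: A at 1110.

A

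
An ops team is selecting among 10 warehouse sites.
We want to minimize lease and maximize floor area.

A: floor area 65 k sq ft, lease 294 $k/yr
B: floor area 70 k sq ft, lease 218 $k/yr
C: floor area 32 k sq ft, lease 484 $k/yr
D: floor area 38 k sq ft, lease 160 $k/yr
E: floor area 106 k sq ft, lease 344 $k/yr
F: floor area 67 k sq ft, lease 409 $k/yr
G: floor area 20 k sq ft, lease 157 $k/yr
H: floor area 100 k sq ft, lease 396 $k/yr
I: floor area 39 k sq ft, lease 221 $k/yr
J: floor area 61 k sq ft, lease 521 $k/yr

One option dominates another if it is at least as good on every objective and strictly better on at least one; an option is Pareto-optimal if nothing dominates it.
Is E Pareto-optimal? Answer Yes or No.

Yes

A: worse on floor area (65 vs 106).
B: worse on floor area (70 vs 106).
C: worse on floor area (32 vs 106).
D: worse on floor area (38 vs 106).
F: worse on floor area (67 vs 106).
G: worse on floor area (20 vs 106).
H: worse on floor area (100 vs 106).
I: worse on floor area (39 vs 106).
J: worse on floor area (61 vs 106).
No option is at least as good as E on every objective and strictly better on one.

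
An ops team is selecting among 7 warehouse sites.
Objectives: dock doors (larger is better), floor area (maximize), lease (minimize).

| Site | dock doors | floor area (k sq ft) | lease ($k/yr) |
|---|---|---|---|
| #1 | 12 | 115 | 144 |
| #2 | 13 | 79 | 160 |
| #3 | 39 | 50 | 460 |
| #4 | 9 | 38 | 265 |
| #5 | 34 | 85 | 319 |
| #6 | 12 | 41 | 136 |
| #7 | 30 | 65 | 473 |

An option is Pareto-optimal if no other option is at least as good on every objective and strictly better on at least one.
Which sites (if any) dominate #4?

#1, #2, #6

#1: dock doors 12≥9, floor area 115≥38, lease 144≤265 — dominates #4.
#2: dock doors 13≥9, floor area 79≥38, lease 160≤265 — dominates #4.
#6: dock doors 12≥9, floor area 41≥38, lease 136≤265 — dominates #4.
Others (#3, #5, #7) are each worse than #4 on at least one objective.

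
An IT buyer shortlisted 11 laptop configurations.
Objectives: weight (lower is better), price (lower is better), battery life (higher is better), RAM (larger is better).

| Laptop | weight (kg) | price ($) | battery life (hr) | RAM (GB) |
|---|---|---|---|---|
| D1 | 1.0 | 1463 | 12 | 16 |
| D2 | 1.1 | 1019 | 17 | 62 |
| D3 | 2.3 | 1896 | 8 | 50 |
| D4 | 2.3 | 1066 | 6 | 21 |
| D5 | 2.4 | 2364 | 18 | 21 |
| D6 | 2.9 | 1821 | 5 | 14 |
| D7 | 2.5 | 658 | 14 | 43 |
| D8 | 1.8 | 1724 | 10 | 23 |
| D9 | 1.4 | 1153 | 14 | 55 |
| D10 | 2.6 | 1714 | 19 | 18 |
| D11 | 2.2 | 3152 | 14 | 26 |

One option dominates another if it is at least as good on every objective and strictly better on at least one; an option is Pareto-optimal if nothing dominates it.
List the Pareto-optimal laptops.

D1: not dominated (best weight).
D2: not dominated (best RAM).
D3: dominated by D2 (weight 1.1≤2.3, price 1019≤1896, battery life 17≥8, RAM 62≥50).
D4: dominated by D2 (weight 1.1≤2.3, price 1019≤1066, battery life 17≥6, RAM 62≥21).
D5: not dominated.
D6: dominated by D1 (weight 1.0≤2.9, price 1463≤1821, battery life 12≥5, RAM 16≥14).
D7: not dominated (best price).
D8: dominated by D2 (weight 1.1≤1.8, price 1019≤1724, battery life 17≥10, RAM 62≥23).
D9: dominated by D2 (weight 1.1≤1.4, price 1019≤1153, battery life 17≥14, RAM 62≥55).
D10: not dominated (best battery life).
D11: dominated by D2 (weight 1.1≤2.2, price 1019≤3152, battery life 17≥14, RAM 62≥26).

D1, D2, D5, D7, D10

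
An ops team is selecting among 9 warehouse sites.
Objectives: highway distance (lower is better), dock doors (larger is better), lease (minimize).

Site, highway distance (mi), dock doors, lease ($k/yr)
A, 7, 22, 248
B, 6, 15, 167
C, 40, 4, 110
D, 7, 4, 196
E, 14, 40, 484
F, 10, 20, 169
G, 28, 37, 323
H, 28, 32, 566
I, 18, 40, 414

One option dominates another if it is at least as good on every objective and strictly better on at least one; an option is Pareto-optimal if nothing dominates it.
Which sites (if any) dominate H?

E: highway distance 14≤28, dock doors 40≥32, lease 484≤566 — dominates H.
G: highway distance 28≤28, dock doors 37≥32, lease 323≤566 — dominates H.
I: highway distance 18≤28, dock doors 40≥32, lease 414≤566 — dominates H.
Others (A, B, C, D, F) are each worse than H on at least one objective.

E, G, I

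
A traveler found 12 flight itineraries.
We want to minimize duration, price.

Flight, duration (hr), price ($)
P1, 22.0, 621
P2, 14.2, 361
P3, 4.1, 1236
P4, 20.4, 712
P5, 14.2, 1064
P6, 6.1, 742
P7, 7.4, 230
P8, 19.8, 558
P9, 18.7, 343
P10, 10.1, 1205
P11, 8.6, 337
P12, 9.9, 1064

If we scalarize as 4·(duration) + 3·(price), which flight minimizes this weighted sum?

P1: 4·22.0 + 3·621 = 1951.0
P2: 4·14.2 + 3·361 = 1139.8
P3: 4·4.1 + 3·1236 = 3724.4
P4: 4·20.4 + 3·712 = 2217.6
P5: 4·14.2 + 3·1064 = 3248.8
P6: 4·6.1 + 3·742 = 2250.4
P7: 4·7.4 + 3·230 = 719.6
P8: 4·19.8 + 3·558 = 1753.2
P9: 4·18.7 + 3·343 = 1103.8
P10: 4·10.1 + 3·1205 = 3655.4
P11: 4·8.6 + 3·337 = 1045.4
P12: 4·9.9 + 3·1064 = 3231.6
Lowest: P7 at 719.6.

P7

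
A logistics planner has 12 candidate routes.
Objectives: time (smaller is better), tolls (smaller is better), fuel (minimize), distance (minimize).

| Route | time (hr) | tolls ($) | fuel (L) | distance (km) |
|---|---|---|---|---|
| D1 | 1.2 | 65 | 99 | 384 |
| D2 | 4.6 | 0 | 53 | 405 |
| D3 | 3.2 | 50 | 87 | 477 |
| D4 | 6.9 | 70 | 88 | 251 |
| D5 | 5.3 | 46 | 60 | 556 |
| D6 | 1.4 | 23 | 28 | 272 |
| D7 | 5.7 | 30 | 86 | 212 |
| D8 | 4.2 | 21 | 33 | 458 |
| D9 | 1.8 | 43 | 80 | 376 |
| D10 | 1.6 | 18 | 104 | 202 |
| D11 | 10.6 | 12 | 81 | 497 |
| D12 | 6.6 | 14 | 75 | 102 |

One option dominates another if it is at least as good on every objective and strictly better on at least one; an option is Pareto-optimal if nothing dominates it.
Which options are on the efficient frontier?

D1, D2, D6, D7, D8, D10, D12

D1: not dominated (best time).
D2: not dominated (best tolls).
D3: dominated by D6 (time 1.4≤3.2, tolls 23≤50, fuel 28≤87, distance 272≤477).
D4: dominated by D7 (time 5.7≤6.9, tolls 30≤70, fuel 86≤88, distance 212≤251).
D5: dominated by D2 (time 4.6≤5.3, tolls 0≤46, fuel 53≤60, distance 405≤556).
D6: not dominated (best fuel).
D7: not dominated.
D8: not dominated.
D9: dominated by D6 (time 1.4≤1.8, tolls 23≤43, fuel 28≤80, distance 272≤376).
D10: not dominated.
D11: dominated by D2 (time 4.6≤10.6, tolls 0≤12, fuel 53≤81, distance 405≤497).
D12: not dominated (best distance).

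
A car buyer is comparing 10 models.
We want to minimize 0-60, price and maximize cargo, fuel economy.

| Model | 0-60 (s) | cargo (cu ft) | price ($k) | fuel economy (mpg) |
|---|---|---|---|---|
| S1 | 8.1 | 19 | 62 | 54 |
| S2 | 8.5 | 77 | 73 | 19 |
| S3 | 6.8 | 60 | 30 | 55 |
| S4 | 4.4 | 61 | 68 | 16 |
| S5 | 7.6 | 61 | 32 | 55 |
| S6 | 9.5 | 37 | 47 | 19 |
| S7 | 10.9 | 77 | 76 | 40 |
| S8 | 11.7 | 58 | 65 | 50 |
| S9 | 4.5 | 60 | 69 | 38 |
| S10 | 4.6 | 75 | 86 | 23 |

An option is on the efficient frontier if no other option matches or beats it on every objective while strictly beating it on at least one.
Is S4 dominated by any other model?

No

S1: worse on 0-60 (8.1 vs 4.4).
S2: worse on 0-60 (8.5 vs 4.4).
S3: worse on 0-60 (6.8 vs 4.4).
S5: worse on 0-60 (7.6 vs 4.4).
S6: worse on 0-60 (9.5 vs 4.4).
S7: worse on 0-60 (10.9 vs 4.4).
S8: worse on 0-60 (11.7 vs 4.4).
S9: worse on 0-60 (4.5 vs 4.4).
S10: worse on 0-60 (4.6 vs 4.4).
No option is at least as good as S4 on every objective and strictly better on one.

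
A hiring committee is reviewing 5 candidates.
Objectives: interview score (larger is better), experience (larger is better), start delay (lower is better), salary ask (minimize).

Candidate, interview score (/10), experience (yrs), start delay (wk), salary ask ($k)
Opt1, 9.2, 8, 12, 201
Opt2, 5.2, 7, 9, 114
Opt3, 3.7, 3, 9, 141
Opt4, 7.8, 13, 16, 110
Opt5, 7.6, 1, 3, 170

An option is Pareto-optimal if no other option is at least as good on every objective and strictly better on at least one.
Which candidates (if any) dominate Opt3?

Opt2: interview score 5.2≥3.7, experience 7≥3, start delay 9≤9, salary ask 114≤141 — dominates Opt3.
Others (Opt1, Opt4, Opt5) are each worse than Opt3 on at least one objective.

Opt2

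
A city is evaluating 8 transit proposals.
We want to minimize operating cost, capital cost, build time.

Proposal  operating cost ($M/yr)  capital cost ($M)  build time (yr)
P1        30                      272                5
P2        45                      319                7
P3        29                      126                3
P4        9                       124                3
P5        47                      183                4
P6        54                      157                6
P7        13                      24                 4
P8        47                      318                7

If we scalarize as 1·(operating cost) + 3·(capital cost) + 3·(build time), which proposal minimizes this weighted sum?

P7

P1: 1·30 + 3·272 + 3·5 = 861
P2: 1·45 + 3·319 + 3·7 = 1023
P3: 1·29 + 3·126 + 3·3 = 416
P4: 1·9 + 3·124 + 3·3 = 390
P5: 1·47 + 3·183 + 3·4 = 608
P6: 1·54 + 3·157 + 3·6 = 543
P7: 1·13 + 3·24 + 3·4 = 97
P8: 1·47 + 3·318 + 3·7 = 1022
Lowest: P7 at 97.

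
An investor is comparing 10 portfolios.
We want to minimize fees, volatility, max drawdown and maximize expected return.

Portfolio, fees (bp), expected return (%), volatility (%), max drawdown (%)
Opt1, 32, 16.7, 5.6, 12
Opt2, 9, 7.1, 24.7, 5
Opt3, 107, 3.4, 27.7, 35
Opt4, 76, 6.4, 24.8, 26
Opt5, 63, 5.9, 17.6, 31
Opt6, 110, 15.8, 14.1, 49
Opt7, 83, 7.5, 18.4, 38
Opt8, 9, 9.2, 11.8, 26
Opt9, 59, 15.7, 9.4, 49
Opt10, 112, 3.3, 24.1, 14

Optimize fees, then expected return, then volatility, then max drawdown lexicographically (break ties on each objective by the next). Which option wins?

First minimize fees: best is 9, kept {Opt2, Opt8}.
Then maximize expected return: best is 9.2, kept {Opt8}.

Opt8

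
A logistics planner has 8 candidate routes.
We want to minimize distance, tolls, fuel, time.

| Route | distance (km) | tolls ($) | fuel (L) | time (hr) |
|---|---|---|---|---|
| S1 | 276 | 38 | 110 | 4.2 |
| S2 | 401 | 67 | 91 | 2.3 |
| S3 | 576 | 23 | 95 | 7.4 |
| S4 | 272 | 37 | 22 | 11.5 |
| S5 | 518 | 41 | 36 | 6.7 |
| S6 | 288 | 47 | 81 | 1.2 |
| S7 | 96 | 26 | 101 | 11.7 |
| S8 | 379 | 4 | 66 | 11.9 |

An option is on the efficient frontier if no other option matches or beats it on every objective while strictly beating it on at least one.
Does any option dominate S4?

S1: worse on distance (276 vs 272).
S2: worse on distance (401 vs 272).
S3: worse on distance (576 vs 272).
S5: worse on distance (518 vs 272).
S6: worse on distance (288 vs 272).
S7: worse on fuel (101 vs 22).
S8: worse on distance (379 vs 272).
No option is at least as good as S4 on every objective and strictly better on one.

No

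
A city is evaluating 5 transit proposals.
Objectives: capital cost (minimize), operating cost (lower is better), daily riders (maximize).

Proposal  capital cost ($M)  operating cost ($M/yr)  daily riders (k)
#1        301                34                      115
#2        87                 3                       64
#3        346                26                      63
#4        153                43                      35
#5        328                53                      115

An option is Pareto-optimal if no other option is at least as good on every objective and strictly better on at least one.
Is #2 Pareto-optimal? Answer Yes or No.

#1: worse on capital cost (301 vs 87).
#3: worse on capital cost (346 vs 87).
#4: worse on capital cost (153 vs 87).
#5: worse on capital cost (328 vs 87).
No option is at least as good as #2 on every objective and strictly better on one.

Yes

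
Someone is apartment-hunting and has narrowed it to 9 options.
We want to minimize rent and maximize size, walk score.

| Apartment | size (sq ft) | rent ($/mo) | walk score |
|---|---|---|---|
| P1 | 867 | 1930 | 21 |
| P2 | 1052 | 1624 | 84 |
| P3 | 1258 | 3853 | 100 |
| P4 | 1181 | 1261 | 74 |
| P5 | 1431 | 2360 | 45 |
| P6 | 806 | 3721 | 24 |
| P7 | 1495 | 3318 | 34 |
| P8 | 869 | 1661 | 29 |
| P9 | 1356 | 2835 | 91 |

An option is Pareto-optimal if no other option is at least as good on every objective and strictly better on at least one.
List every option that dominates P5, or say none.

none

P1: worse on size (867 vs 1431).
P2: worse on size (1052 vs 1431).
P3: worse on size (1258 vs 1431).
P4: worse on size (1181 vs 1431).
P6: worse on size (806 vs 1431).
P7: worse on rent (3318 vs 2360).
P8: worse on size (869 vs 1431).
P9: worse on size (1356 vs 1431).
No option dominates P5.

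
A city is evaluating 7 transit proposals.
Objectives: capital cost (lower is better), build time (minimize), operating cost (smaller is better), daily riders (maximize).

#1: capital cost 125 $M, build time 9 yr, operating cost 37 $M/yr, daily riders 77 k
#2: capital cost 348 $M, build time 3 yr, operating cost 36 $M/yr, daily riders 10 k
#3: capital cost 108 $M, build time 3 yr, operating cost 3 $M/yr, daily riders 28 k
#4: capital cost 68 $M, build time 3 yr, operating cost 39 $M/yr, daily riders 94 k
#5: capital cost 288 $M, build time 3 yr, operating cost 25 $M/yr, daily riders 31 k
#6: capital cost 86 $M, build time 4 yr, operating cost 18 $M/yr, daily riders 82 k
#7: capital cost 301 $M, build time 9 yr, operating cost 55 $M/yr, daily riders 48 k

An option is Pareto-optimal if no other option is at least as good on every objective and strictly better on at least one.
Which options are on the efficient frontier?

#3, #4, #5, #6

#1: dominated by #6 (capital cost 86≤125, build time 4≤9, operating cost 18≤37, daily riders 82≥77).
#2: dominated by #3 (capital cost 108≤348, build time 3≤3, operating cost 3≤36, daily riders 28≥10).
#3: not dominated (best operating cost).
#4: not dominated (best capital cost).
#5: not dominated.
#6: not dominated.
#7: dominated by #1 (capital cost 125≤301, build time 9≤9, operating cost 37≤55, daily riders 77≥48).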